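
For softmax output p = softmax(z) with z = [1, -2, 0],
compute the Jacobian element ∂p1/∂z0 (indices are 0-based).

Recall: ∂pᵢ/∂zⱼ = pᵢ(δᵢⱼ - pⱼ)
∂p1/∂z0 = -0.02477

p = softmax(z) = [0.7054, 0.03512, 0.2595]
p1 = 0.03512, p0 = 0.7054

∂p1/∂z0 = -p1 × p0 = -0.03512 × 0.7054 = -0.02477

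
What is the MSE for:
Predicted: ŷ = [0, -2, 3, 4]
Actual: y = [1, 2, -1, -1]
MSE = 14.5

MSE = (1/4)((0-1)² + (-2-2)² + (3--1)² + (4--1)²) = (1/4)(1 + 16 + 16 + 25) = 14.5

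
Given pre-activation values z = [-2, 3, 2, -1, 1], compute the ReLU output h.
h = [0, 3, 2, 0, 1]

ReLU applied element-wise: max(0,-2)=0, max(0,3)=3, max(0,2)=2, max(0,-1)=0, max(0,1)=1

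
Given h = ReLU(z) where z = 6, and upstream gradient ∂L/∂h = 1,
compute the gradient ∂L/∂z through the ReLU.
∂L/∂z = 1

h = ReLU(6) = 6
Since z > 0: ∂h/∂z = 1
∂L/∂z = ∂L/∂h · ∂h/∂z = 1 × 1 = 1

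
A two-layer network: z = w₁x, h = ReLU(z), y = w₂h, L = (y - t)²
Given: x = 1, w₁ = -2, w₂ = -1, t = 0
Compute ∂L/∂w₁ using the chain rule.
∂L/∂w₁ = 0

Forward pass:
z = w₁x = -2×1 = -2
h = ReLU(-2) = 0
y = w₂h = -1×0 = 0

Backward pass:
∂L/∂y = 2(y - t) = 2(0 - 0) = 0
∂y/∂h = w₂ = -1
∂h/∂z = 0 (ReLU derivative)
∂z/∂w₁ = x = 1

∂L/∂w₁ = 0 × -1 × 0 × 1 = 0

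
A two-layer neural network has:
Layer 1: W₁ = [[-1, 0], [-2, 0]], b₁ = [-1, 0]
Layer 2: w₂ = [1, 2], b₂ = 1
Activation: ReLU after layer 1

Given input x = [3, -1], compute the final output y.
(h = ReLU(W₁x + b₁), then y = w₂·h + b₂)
y = 1

Layer 1 pre-activation: z₁ = [-4, -6]
After ReLU: h = [0, 0]
Layer 2 output: y = 1×0 + 2×0 + 1 = 1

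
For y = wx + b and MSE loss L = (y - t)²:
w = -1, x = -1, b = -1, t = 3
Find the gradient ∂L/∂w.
∂L/∂w = 6

y = wx + b = (-1)(-1) + -1 = 0
∂L/∂y = 2(y - t) = 2(0 - 3) = -6
∂y/∂w = x = -1
∂L/∂w = ∂L/∂y · ∂y/∂w = -6 × -1 = 6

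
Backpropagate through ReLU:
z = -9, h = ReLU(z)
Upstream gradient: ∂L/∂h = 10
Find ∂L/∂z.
∂L/∂z = 0

h = ReLU(-9) = 0
Since z < 0: ∂h/∂z = 0
∂L/∂z = ∂L/∂h · ∂h/∂z = 10 × 0 = 0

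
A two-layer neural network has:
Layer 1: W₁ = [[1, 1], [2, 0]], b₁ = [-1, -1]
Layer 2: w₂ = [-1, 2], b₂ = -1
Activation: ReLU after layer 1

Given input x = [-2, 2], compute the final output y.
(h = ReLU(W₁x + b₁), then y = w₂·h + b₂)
y = -1

Layer 1 pre-activation: z₁ = [-1, -5]
After ReLU: h = [0, 0]
Layer 2 output: y = -1×0 + 2×0 + -1 = -1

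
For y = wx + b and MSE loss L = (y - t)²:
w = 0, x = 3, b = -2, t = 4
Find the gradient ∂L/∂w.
∂L/∂w = -36

y = wx + b = (0)(3) + -2 = -2
∂L/∂y = 2(y - t) = 2(-2 - 4) = -12
∂y/∂w = x = 3
∂L/∂w = ∂L/∂y · ∂y/∂w = -12 × 3 = -36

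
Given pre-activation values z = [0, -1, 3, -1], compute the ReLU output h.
h = [0, 0, 3, 0]

ReLU applied element-wise: max(0,0)=0, max(0,-1)=0, max(0,3)=3, max(0,-1)=0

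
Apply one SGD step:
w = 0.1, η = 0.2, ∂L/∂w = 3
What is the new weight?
w_new = -0.5

w_new = w - η·∂L/∂w = 0.1 - 0.2×(3) = 0.1 - (0.6) = -0.5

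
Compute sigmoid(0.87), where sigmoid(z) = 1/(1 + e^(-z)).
0.7047

sigmoid(0.87) = 1/(1 + e^(-0.87)) = 1/(1 + 0.419) = 0.7047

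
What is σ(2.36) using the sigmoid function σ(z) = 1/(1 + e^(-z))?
0.9137

sigmoid(2.36) = 1/(1 + e^(-2.36)) = 1/(1 + 0.09442) = 0.9137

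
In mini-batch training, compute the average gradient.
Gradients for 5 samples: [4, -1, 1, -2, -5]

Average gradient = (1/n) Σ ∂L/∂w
Average gradient = -0.6

Average = (1/5)(4 + -1 + 1 + -2 + -5) = -3/5 = -0.6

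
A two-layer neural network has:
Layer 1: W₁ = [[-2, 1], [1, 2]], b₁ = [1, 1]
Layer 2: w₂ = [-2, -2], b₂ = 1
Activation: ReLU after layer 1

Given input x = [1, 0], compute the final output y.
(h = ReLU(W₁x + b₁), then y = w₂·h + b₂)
y = -3

Layer 1 pre-activation: z₁ = [-1, 2]
After ReLU: h = [0, 2]
Layer 2 output: y = -2×0 + -2×2 + 1 = -3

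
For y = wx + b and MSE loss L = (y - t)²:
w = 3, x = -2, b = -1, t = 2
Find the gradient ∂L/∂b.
∂L/∂b = -18

y = wx + b = (3)(-2) + -1 = -7
∂L/∂y = 2(y - t) = 2(-7 - 2) = -18
∂y/∂b = 1
∂L/∂b = ∂L/∂y · ∂y/∂b = -18 × 1 = -18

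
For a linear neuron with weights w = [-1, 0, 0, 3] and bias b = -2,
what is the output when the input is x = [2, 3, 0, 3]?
y = 5

y = (-1)(2) + (0)(3) + (0)(0) + (3)(3) + -2 = 5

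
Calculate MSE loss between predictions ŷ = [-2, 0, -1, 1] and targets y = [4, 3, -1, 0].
MSE = 11.5

MSE = (1/4)((-2-4)² + (0-3)² + (-1--1)² + (1-0)²) = (1/4)(36 + 9 + 0 + 1) = 11.5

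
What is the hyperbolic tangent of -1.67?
-0.9316

tanh(-1.67) = (e^(-1.67) - e^(1.67))/(e^(-1.67) + e^(1.67)) = -0.9316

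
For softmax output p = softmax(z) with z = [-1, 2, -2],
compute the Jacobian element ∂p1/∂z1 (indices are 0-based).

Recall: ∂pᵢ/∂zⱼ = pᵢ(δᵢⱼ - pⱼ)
∂p1/∂z1 = 0.0597

p = softmax(z) = [0.04661, 0.9362, 0.01715]
p1 = 0.9362

∂p1/∂z1 = p1(1 - p1) = 0.9362 × (1 - 0.9362) = 0.0597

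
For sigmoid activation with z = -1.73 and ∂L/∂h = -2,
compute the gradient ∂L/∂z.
∂L/∂z = -0.2558

σ(-1.73) = 0.1506
σ'(-1.73) = σ(-1.73)(1 - σ(-1.73)) = 0.1506 × 0.8494 = 0.1279
∂L/∂z = ∂L/∂h · σ'(z) = -2 × 0.1279 = -0.2558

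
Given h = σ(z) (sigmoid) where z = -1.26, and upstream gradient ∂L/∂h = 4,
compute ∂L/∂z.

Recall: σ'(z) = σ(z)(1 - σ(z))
∂L/∂z = 0.6886

σ(-1.26) = 0.221
σ'(-1.26) = σ(-1.26)(1 - σ(-1.26)) = 0.221 × 0.779 = 0.1721
∂L/∂z = ∂L/∂h · σ'(z) = 4 × 0.1721 = 0.6886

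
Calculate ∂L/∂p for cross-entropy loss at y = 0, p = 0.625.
∂L/∂p = 2.667

∂L/∂p = -y/p + (1-y)/(1-p) = 0 + 1/0.375 = 2.667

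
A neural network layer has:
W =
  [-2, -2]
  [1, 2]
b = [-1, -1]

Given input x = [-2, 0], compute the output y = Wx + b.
y = [3, -3]

Wx = [-2×-2 + -2×0, 1×-2 + 2×0]
   = [4, -2]
y = Wx + b = [4 + -1, -2 + -1] = [3, -3]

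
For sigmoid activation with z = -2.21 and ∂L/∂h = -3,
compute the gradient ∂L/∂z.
∂L/∂z = -0.2673

σ(-2.21) = 0.09886
σ'(-2.21) = σ(-2.21)(1 - σ(-2.21)) = 0.09886 × 0.9011 = 0.08908
∂L/∂z = ∂L/∂h · σ'(z) = -3 × 0.08908 = -0.2673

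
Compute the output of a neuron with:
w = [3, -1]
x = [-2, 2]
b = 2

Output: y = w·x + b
y = -6

y = (3)(-2) + (-1)(2) + 2 = -6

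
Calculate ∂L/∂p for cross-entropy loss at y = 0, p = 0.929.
∂L/∂p = 14.08

∂L/∂p = -y/p + (1-y)/(1-p) = 0 + 1/0.071 = 14.08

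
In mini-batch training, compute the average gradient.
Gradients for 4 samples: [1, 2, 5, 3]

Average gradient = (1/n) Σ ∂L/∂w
Average gradient = 2.75

Average = (1/4)(1 + 2 + 5 + 3) = 11/4 = 2.75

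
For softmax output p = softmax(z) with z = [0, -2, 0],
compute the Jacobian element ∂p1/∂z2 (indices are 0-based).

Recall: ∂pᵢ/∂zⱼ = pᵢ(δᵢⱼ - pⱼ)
∂p1/∂z2 = -0.02968

p = softmax(z) = [0.4683, 0.06338, 0.4683]
p1 = 0.06338, p2 = 0.4683

∂p1/∂z2 = -p1 × p2 = -0.06338 × 0.4683 = -0.02968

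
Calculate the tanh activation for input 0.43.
0.4053

tanh(0.43) = (e^(0.43) - e^(-0.43))/(e^(0.43) + e^(-0.43)) = 0.4053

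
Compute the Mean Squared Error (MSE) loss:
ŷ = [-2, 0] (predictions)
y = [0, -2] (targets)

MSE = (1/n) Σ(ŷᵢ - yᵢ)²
MSE = 4

MSE = (1/2)((-2-0)² + (0--2)²) = (1/2)(4 + 4) = 4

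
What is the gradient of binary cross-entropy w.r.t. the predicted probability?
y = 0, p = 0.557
∂L/∂p = 2.257

∂L/∂p = -y/p + (1-y)/(1-p) = 0 + 1/0.443 = 2.257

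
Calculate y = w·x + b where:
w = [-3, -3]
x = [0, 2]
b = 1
y = -5

y = (-3)(0) + (-3)(2) + 1 = -5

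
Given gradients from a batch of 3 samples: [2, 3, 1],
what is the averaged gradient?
Average gradient = 2

Average = (1/3)(2 + 3 + 1) = 6/3 = 2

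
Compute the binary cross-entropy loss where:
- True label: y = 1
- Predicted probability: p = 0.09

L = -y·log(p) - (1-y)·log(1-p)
L = 2.408

L = -1·log(0.09) - 0·log(0.91) = -log(0.09) = 2.408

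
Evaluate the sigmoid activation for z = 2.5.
0.9241

sigmoid(2.5) = 1/(1 + e^(-2.5)) = 1/(1 + 0.08208) = 0.9241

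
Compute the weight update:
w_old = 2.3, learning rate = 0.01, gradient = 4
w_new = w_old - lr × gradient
w_new = 2.26

w_new = w - η·∂L/∂w = 2.3 - 0.01×(4) = 2.3 - (0.04) = 2.26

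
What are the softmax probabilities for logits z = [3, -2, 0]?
p = [0.9465, 0.0064, 0.0471]

exp(z) = [20.09, 0.1353, 1]
Sum = 21.22
p = [0.9465, 0.0064, 0.0471]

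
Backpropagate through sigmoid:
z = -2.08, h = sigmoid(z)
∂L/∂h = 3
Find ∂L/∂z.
∂L/∂z = 0.2962

σ(-2.08) = 0.1111
σ'(-2.08) = σ(-2.08)(1 - σ(-2.08)) = 0.1111 × 0.8889 = 0.09872
∂L/∂z = ∂L/∂h · σ'(z) = 3 × 0.09872 = 0.2962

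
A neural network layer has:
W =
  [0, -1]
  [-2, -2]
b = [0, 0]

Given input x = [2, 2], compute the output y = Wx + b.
y = [-2, -8]

Wx = [0×2 + -1×2, -2×2 + -2×2]
   = [-2, -8]
y = Wx + b = [-2 + 0, -8 + 0] = [-2, -8]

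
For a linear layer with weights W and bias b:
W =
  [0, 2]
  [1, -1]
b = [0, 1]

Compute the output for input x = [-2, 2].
y = [4, -3]

Wx = [0×-2 + 2×2, 1×-2 + -1×2]
   = [4, -4]
y = Wx + b = [4 + 0, -4 + 1] = [4, -3]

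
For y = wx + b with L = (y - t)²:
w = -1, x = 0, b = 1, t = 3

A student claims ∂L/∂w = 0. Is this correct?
Correct

y = (-1)(0) + 1 = 1
∂L/∂y = 2(y - t) = 2(1 - 3) = -4
∂y/∂w = x = 0
∂L/∂w = -4 × 0 = 0

Claimed value: 0
Correct: The correct gradient is 0.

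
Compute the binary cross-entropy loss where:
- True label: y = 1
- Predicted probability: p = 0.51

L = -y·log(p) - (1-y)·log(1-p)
L = 0.6733

L = -1·log(0.51) - 0·log(0.49) = -log(0.51) = 0.6733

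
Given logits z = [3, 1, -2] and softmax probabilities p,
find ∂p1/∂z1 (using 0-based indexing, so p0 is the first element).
∂p1/∂z1 = 0.1045

p = softmax(z) = [0.8756, 0.1185, 0.0059]
p1 = 0.1185

∂p1/∂z1 = p1(1 - p1) = 0.1185 × (1 - 0.1185) = 0.1045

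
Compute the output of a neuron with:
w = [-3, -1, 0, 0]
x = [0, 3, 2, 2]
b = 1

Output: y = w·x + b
y = -2

y = (-3)(0) + (-1)(3) + (0)(2) + (0)(2) + 1 = -2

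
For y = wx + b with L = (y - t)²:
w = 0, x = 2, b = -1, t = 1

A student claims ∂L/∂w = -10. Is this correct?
Incorrect

y = (0)(2) + -1 = -1
∂L/∂y = 2(y - t) = 2(-1 - 1) = -4
∂y/∂w = x = 2
∂L/∂w = -4 × 2 = -8

Claimed value: -10
Incorrect: The correct gradient is -8.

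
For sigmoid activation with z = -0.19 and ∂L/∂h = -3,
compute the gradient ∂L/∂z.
∂L/∂z = -0.7433

σ(-0.19) = 0.4526
σ'(-0.19) = σ(-0.19)(1 - σ(-0.19)) = 0.4526 × 0.5474 = 0.2478
∂L/∂z = ∂L/∂h · σ'(z) = -3 × 0.2478 = -0.7433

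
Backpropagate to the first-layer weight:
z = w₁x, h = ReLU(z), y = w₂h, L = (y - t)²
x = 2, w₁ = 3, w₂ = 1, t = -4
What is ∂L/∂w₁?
∂L/∂w₁ = 40

Forward pass:
z = w₁x = 3×2 = 6
h = ReLU(6) = 6
y = w₂h = 1×6 = 6

Backward pass:
∂L/∂y = 2(y - t) = 2(6 - -4) = 20
∂y/∂h = w₂ = 1
∂h/∂z = 1 (ReLU derivative)
∂z/∂w₁ = x = 2

∂L/∂w₁ = 20 × 1 × 1 × 2 = 40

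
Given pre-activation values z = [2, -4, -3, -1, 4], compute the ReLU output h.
h = [2, 0, 0, 0, 4]

ReLU applied element-wise: max(0,2)=2, max(0,-4)=0, max(0,-3)=0, max(0,-1)=0, max(0,4)=4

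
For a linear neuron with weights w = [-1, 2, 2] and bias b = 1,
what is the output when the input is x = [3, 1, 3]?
y = 6

y = (-1)(3) + (2)(1) + (2)(3) + 1 = 6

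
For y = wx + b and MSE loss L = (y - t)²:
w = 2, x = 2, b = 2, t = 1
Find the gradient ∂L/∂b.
∂L/∂b = 10

y = wx + b = (2)(2) + 2 = 6
∂L/∂y = 2(y - t) = 2(6 - 1) = 10
∂y/∂b = 1
∂L/∂b = ∂L/∂y · ∂y/∂b = 10 × 1 = 10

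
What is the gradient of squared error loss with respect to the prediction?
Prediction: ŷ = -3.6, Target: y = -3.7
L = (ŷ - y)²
∂L/∂ŷ = 0.2

∂L/∂ŷ = 2(ŷ - y) = 2(-3.6 - -3.7) = 2(0.1) = 0.2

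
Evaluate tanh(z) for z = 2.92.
0.9942

tanh(2.92) = (e^(2.92) - e^(-2.92))/(e^(2.92) + e^(-2.92)) = 0.9942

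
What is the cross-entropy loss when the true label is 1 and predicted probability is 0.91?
L = 0.09431

L = -1·log(0.91) - 0·log(0.09) = -log(0.91) = 0.09431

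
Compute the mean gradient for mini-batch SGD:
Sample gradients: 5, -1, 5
Average gradient = 3

Average = (1/3)(5 + -1 + 5) = 9/3 = 3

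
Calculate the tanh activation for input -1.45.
-0.8957

tanh(-1.45) = (e^(-1.45) - e^(1.45))/(e^(-1.45) + e^(1.45)) = -0.8957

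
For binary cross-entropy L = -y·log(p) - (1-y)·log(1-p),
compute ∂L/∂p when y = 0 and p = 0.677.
∂L/∂p = 3.096

∂L/∂p = -y/p + (1-y)/(1-p) = 0 + 1/0.323 = 3.096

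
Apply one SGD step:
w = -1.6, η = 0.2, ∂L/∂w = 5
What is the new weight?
w_new = -2.6

w_new = w - η·∂L/∂w = -1.6 - 0.2×(5) = -1.6 - (1) = -2.6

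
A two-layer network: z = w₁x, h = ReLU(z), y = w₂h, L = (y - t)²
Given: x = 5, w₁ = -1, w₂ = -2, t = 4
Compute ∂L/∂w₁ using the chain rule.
∂L/∂w₁ = 0

Forward pass:
z = w₁x = -1×5 = -5
h = ReLU(-5) = 0
y = w₂h = -2×0 = 0

Backward pass:
∂L/∂y = 2(y - t) = 2(0 - 4) = -8
∂y/∂h = w₂ = -2
∂h/∂z = 0 (ReLU derivative)
∂z/∂w₁ = x = 5

∂L/∂w₁ = -8 × -2 × 0 × 5 = 0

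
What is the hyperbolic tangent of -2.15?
-0.9732

tanh(-2.15) = (e^(-2.15) - e^(2.15))/(e^(-2.15) + e^(2.15)) = -0.9732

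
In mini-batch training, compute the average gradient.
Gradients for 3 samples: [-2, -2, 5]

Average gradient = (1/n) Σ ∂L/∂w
Average gradient = 0.3333

Average = (1/3)(-2 + -2 + 5) = 1/3 = 0.3333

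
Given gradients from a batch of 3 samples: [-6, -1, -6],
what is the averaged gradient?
Average gradient = -4.333

Average = (1/3)(-6 + -1 + -6) = -13/3 = -4.333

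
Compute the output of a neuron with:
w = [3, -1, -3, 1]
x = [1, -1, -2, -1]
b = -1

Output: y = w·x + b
y = 8

y = (3)(1) + (-1)(-1) + (-3)(-2) + (1)(-1) + -1 = 8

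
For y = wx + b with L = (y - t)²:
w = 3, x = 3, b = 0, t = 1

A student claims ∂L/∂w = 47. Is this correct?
Incorrect

y = (3)(3) + 0 = 9
∂L/∂y = 2(y - t) = 2(9 - 1) = 16
∂y/∂w = x = 3
∂L/∂w = 16 × 3 = 48

Claimed value: 47
Incorrect: The correct gradient is 48.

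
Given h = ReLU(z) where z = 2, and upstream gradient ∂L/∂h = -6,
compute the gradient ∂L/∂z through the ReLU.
∂L/∂z = -6

h = ReLU(2) = 2
Since z > 0: ∂h/∂z = 1
∂L/∂z = ∂L/∂h · ∂h/∂z = -6 × 1 = -6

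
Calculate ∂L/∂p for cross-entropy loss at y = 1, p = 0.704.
∂L/∂p = -1.42

∂L/∂p = -y/p + (1-y)/(1-p) = -1/0.704 + 0 = -1.42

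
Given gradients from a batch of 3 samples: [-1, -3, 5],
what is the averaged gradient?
Average gradient = 0.3333

Average = (1/3)(-1 + -3 + 5) = 1/3 = 0.3333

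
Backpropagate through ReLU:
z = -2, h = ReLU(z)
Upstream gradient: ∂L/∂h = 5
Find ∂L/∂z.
∂L/∂z = 0

h = ReLU(-2) = 0
Since z < 0: ∂h/∂z = 0
∂L/∂z = ∂L/∂h · ∂h/∂z = 5 × 0 = 0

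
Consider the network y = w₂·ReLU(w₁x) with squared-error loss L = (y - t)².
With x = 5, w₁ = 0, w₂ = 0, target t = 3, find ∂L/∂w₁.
∂L/∂w₁ = 0

Forward pass:
z = w₁x = 0×5 = 0
h = ReLU(0) = 0
y = w₂h = 0×0 = 0

Backward pass:
∂L/∂y = 2(y - t) = 2(0 - 3) = -6
∂y/∂h = w₂ = 0
∂h/∂z = 0 (ReLU derivative)
∂z/∂w₁ = x = 5

∂L/∂w₁ = -6 × 0 × 0 × 5 = 0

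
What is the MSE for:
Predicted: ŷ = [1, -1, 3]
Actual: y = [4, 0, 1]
MSE = 4.667

MSE = (1/3)((1-4)² + (-1-0)² + (3-1)²) = (1/3)(9 + 1 + 4) = 4.667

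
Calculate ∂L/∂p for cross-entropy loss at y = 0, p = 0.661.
∂L/∂p = 2.95

∂L/∂p = -y/p + (1-y)/(1-p) = 0 + 1/0.339 = 2.95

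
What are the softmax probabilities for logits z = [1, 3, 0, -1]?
p = [0.1125, 0.831, 0.0414, 0.0152]

exp(z) = [2.718, 20.09, 1, 0.3679]
Sum = 24.17
p = [0.1125, 0.831, 0.0414, 0.0152]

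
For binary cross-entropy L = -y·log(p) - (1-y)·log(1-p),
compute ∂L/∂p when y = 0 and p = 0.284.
∂L/∂p = 1.397

∂L/∂p = -y/p + (1-y)/(1-p) = 0 + 1/0.716 = 1.397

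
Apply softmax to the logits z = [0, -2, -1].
p = [0.6652, 0.09, 0.2447]

exp(z) = [1, 0.1353, 0.3679]
Sum = 1.503
p = [0.6652, 0.09, 0.2447]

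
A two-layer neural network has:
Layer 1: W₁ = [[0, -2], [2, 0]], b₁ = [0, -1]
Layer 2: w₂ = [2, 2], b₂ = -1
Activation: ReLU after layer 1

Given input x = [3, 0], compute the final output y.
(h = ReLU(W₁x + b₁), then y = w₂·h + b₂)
y = 9

Layer 1 pre-activation: z₁ = [0, 5]
After ReLU: h = [0, 5]
Layer 2 output: y = 2×0 + 2×5 + -1 = 9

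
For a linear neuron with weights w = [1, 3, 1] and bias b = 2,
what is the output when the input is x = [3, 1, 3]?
y = 11

y = (1)(3) + (3)(1) + (1)(3) + 2 = 11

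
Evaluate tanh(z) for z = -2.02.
-0.9654

tanh(-2.02) = (e^(-2.02) - e^(2.02))/(e^(-2.02) + e^(2.02)) = -0.9654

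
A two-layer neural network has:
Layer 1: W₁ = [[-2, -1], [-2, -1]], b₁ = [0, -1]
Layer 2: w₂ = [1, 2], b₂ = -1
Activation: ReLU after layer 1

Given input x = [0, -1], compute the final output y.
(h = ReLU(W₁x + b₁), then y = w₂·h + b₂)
y = 0

Layer 1 pre-activation: z₁ = [1, 0]
After ReLU: h = [1, 0]
Layer 2 output: y = 1×1 + 2×0 + -1 = 0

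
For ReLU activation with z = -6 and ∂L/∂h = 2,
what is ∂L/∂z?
∂L/∂z = 0

h = ReLU(-6) = 0
Since z < 0: ∂h/∂z = 0
∂L/∂z = ∂L/∂h · ∂h/∂z = 2 × 0 = 0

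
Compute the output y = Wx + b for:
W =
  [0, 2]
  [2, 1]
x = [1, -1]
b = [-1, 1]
y = [-3, 2]

Wx = [0×1 + 2×-1, 2×1 + 1×-1]
   = [-2, 1]
y = Wx + b = [-2 + -1, 1 + 1] = [-3, 2]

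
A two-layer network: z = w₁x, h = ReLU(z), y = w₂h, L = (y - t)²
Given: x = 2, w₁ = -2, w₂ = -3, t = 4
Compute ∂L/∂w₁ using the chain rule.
∂L/∂w₁ = 0

Forward pass:
z = w₁x = -2×2 = -4
h = ReLU(-4) = 0
y = w₂h = -3×0 = 0

Backward pass:
∂L/∂y = 2(y - t) = 2(0 - 4) = -8
∂y/∂h = w₂ = -3
∂h/∂z = 0 (ReLU derivative)
∂z/∂w₁ = x = 2

∂L/∂w₁ = -8 × -3 × 0 × 2 = 0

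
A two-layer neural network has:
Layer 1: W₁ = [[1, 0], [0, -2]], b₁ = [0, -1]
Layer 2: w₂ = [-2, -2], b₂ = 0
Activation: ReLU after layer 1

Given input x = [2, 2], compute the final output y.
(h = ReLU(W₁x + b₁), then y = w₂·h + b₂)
y = -4

Layer 1 pre-activation: z₁ = [2, -5]
After ReLU: h = [2, 0]
Layer 2 output: y = -2×2 + -2×0 + 0 = -4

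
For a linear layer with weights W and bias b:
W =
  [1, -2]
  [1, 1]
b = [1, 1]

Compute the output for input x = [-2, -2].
y = [3, -3]

Wx = [1×-2 + -2×-2, 1×-2 + 1×-2]
   = [2, -4]
y = Wx + b = [2 + 1, -4 + 1] = [3, -3]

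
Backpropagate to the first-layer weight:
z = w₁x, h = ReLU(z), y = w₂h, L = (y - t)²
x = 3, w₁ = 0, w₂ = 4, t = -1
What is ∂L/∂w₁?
∂L/∂w₁ = 0

Forward pass:
z = w₁x = 0×3 = 0
h = ReLU(0) = 0
y = w₂h = 4×0 = 0

Backward pass:
∂L/∂y = 2(y - t) = 2(0 - -1) = 2
∂y/∂h = w₂ = 4
∂h/∂z = 0 (ReLU derivative)
∂z/∂w₁ = x = 3

∂L/∂w₁ = 2 × 4 × 0 × 3 = 0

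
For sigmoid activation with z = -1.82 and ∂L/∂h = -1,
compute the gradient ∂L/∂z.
∂L/∂z = -0.12

σ(-1.82) = 0.1394
σ'(-1.82) = σ(-1.82)(1 - σ(-1.82)) = 0.1394 × 0.8606 = 0.12
∂L/∂z = ∂L/∂h · σ'(z) = -1 × 0.12 = -0.12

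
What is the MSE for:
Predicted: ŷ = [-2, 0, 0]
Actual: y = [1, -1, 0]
MSE = 3.333

MSE = (1/3)((-2-1)² + (0--1)² + (0-0)²) = (1/3)(9 + 1 + 0) = 3.333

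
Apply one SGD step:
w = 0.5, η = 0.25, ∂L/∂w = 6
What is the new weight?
w_new = -1

w_new = w - η·∂L/∂w = 0.5 - 0.25×(6) = 0.5 - (1.5) = -1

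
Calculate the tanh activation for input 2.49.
0.9863

tanh(2.49) = (e^(2.49) - e^(-2.49))/(e^(2.49) + e^(-2.49)) = 0.9863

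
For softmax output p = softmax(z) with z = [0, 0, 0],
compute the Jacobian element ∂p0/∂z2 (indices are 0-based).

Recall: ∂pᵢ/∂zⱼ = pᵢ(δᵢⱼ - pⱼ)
∂p0/∂z2 = -0.1111

p = softmax(z) = [0.3333, 0.3333, 0.3333]
p0 = 0.3333, p2 = 0.3333

∂p0/∂z2 = -p0 × p2 = -0.3333 × 0.3333 = -0.1111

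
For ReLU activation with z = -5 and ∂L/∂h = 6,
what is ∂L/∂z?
∂L/∂z = 0

h = ReLU(-5) = 0
Since z < 0: ∂h/∂z = 0
∂L/∂z = ∂L/∂h · ∂h/∂z = 6 × 0 = 0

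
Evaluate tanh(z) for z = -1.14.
-0.8144

tanh(-1.14) = (e^(-1.14) - e^(1.14))/(e^(-1.14) + e^(1.14)) = -0.8144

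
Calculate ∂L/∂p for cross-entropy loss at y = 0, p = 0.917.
∂L/∂p = 12.05

∂L/∂p = -y/p + (1-y)/(1-p) = 0 + 1/0.083 = 12.05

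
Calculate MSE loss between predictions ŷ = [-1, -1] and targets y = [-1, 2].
MSE = 4.5

MSE = (1/2)((-1--1)² + (-1-2)²) = (1/2)(0 + 9) = 4.5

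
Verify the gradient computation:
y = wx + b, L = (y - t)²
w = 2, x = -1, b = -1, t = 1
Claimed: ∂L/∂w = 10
Incorrect

y = (2)(-1) + -1 = -3
∂L/∂y = 2(y - t) = 2(-3 - 1) = -8
∂y/∂w = x = -1
∂L/∂w = -8 × -1 = 8

Claimed value: 10
Incorrect: The correct gradient is 8.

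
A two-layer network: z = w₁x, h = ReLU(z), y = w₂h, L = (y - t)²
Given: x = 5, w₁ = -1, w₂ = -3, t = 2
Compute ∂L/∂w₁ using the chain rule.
∂L/∂w₁ = 0

Forward pass:
z = w₁x = -1×5 = -5
h = ReLU(-5) = 0
y = w₂h = -3×0 = 0

Backward pass:
∂L/∂y = 2(y - t) = 2(0 - 2) = -4
∂y/∂h = w₂ = -3
∂h/∂z = 0 (ReLU derivative)
∂z/∂w₁ = x = 5

∂L/∂w₁ = -4 × -3 × 0 × 5 = 0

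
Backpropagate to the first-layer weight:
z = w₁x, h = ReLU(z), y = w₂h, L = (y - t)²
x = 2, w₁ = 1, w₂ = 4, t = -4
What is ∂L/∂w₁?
∂L/∂w₁ = 192

Forward pass:
z = w₁x = 1×2 = 2
h = ReLU(2) = 2
y = w₂h = 4×2 = 8

Backward pass:
∂L/∂y = 2(y - t) = 2(8 - -4) = 24
∂y/∂h = w₂ = 4
∂h/∂z = 1 (ReLU derivative)
∂z/∂w₁ = x = 2

∂L/∂w₁ = 24 × 4 × 1 × 2 = 192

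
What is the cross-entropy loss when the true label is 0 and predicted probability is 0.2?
L = 0.2231

L = -0·log(0.2) - 1·log(0.8) = -log(0.8) = 0.2231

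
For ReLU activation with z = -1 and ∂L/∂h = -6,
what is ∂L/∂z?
∂L/∂z = 0

h = ReLU(-1) = 0
Since z < 0: ∂h/∂z = 0
∂L/∂z = ∂L/∂h · ∂h/∂z = -6 × 0 = 0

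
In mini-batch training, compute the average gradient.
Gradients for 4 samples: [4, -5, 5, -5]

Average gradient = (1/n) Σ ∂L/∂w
Average gradient = -0.25

Average = (1/4)(4 + -5 + 5 + -5) = -1/4 = -0.25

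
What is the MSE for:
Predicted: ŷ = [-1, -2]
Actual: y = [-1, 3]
MSE = 12.5

MSE = (1/2)((-1--1)² + (-2-3)²) = (1/2)(0 + 25) = 12.5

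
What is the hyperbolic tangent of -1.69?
-0.9341

tanh(-1.69) = (e^(-1.69) - e^(1.69))/(e^(-1.69) + e^(1.69)) = -0.9341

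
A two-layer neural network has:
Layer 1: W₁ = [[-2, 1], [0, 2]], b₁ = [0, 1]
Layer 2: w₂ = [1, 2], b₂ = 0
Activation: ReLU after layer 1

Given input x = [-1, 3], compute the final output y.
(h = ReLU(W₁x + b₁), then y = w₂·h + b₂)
y = 19

Layer 1 pre-activation: z₁ = [5, 7]
After ReLU: h = [5, 7]
Layer 2 output: y = 1×5 + 2×7 + 0 = 19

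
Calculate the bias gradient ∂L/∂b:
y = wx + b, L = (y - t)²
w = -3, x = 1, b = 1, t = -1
∂L/∂b = -2

y = wx + b = (-3)(1) + 1 = -2
∂L/∂y = 2(y - t) = 2(-2 - -1) = -2
∂y/∂b = 1
∂L/∂b = ∂L/∂y · ∂y/∂b = -2 × 1 = -2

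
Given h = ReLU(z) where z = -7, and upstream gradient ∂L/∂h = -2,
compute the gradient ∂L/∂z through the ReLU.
∂L/∂z = 0

h = ReLU(-7) = 0
Since z < 0: ∂h/∂z = 0
∂L/∂z = ∂L/∂h · ∂h/∂z = -2 × 0 = 0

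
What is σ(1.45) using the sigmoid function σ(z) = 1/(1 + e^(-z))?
0.81

sigmoid(1.45) = 1/(1 + e^(-1.45)) = 1/(1 + 0.2346) = 0.81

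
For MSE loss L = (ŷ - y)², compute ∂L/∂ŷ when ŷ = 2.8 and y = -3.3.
∂L/∂ŷ = 12.2

∂L/∂ŷ = 2(ŷ - y) = 2(2.8 - -3.3) = 2(6.1) = 12.2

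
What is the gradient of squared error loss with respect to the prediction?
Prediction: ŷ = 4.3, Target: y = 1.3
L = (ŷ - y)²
∂L/∂ŷ = 6.0

∂L/∂ŷ = 2(ŷ - y) = 2(4.3 - 1.3) = 2(3.0) = 6.0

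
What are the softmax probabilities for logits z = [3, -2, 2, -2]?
p = [0.7239, 0.0049, 0.2663, 0.0049]

exp(z) = [20.09, 0.1353, 7.389, 0.1353]
Sum = 27.75
p = [0.7239, 0.0049, 0.2663, 0.0049]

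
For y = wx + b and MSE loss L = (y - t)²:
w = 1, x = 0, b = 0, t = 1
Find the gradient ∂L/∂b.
∂L/∂b = -2

y = wx + b = (1)(0) + 0 = 0
∂L/∂y = 2(y - t) = 2(0 - 1) = -2
∂y/∂b = 1
∂L/∂b = ∂L/∂y · ∂y/∂b = -2 × 1 = -2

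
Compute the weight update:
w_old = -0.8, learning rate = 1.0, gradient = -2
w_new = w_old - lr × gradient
w_new = 1.2

w_new = w - η·∂L/∂w = -0.8 - 1.0×(-2) = -0.8 - (-2) = 1.2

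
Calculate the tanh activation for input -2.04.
-0.9667

tanh(-2.04) = (e^(-2.04) - e^(2.04))/(e^(-2.04) + e^(2.04)) = -0.9667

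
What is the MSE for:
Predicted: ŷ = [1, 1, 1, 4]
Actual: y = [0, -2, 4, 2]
MSE = 5.75

MSE = (1/4)((1-0)² + (1--2)² + (1-4)² + (4-2)²) = (1/4)(1 + 9 + 9 + 4) = 5.75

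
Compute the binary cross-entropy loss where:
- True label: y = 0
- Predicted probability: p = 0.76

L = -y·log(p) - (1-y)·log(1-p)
L = 1.427

L = -0·log(0.76) - 1·log(0.24) = -log(0.24) = 1.427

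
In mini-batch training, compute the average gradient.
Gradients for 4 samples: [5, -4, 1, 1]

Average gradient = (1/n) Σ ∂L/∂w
Average gradient = 0.75

Average = (1/4)(5 + -4 + 1 + 1) = 3/4 = 0.75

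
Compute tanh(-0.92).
-0.7259

tanh(-0.92) = (e^(-0.92) - e^(0.92))/(e^(-0.92) + e^(0.92)) = -0.7259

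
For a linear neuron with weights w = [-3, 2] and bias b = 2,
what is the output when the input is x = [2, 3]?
y = 2

y = (-3)(2) + (2)(3) + 2 = 2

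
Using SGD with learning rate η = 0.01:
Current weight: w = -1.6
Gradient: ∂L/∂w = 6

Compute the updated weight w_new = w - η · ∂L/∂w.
w_new = -1.66

w_new = w - η·∂L/∂w = -1.6 - 0.01×(6) = -1.6 - (0.06) = -1.66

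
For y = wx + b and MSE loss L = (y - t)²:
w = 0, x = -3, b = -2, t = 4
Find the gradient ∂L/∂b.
∂L/∂b = -12

y = wx + b = (0)(-3) + -2 = -2
∂L/∂y = 2(y - t) = 2(-2 - 4) = -12
∂y/∂b = 1
∂L/∂b = ∂L/∂y · ∂y/∂b = -12 × 1 = -12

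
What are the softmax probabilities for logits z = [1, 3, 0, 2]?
p = [0.0871, 0.6439, 0.0321, 0.2369]

exp(z) = [2.718, 20.09, 1, 7.389]
Sum = 31.19
p = [0.0871, 0.6439, 0.0321, 0.2369]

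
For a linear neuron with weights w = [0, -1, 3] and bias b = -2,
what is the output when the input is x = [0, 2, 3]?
y = 5

y = (0)(0) + (-1)(2) + (3)(3) + -2 = 5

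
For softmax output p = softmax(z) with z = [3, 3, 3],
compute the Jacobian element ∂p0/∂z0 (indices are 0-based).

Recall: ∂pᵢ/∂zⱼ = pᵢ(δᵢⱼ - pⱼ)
∂p0/∂z0 = 0.2222

p = softmax(z) = [0.3333, 0.3333, 0.3333]
p0 = 0.3333

∂p0/∂z0 = p0(1 - p0) = 0.3333 × (1 - 0.3333) = 0.2222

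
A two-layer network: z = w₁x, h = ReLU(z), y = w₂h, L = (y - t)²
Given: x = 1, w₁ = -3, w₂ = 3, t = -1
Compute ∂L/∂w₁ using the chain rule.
∂L/∂w₁ = 0

Forward pass:
z = w₁x = -3×1 = -3
h = ReLU(-3) = 0
y = w₂h = 3×0 = 0

Backward pass:
∂L/∂y = 2(y - t) = 2(0 - -1) = 2
∂y/∂h = w₂ = 3
∂h/∂z = 0 (ReLU derivative)
∂z/∂w₁ = x = 1

∂L/∂w₁ = 2 × 3 × 0 × 1 = 0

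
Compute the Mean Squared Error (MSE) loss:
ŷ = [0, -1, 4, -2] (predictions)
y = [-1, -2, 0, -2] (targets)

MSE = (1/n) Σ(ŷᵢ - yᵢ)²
MSE = 4.5

MSE = (1/4)((0--1)² + (-1--2)² + (4-0)² + (-2--2)²) = (1/4)(1 + 1 + 16 + 0) = 4.5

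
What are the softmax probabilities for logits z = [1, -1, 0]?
p = [0.6652, 0.09, 0.2447]

exp(z) = [2.718, 0.3679, 1]
Sum = 4.086
p = [0.6652, 0.09, 0.2447]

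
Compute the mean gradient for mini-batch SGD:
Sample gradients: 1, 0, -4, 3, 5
Average gradient = 1

Average = (1/5)(1 + 0 + -4 + 3 + 5) = 5/5 = 1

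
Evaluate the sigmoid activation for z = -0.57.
0.3612

sigmoid(-0.57) = 1/(1 + e^(0.57)) = 1/(1 + 1.768) = 0.3612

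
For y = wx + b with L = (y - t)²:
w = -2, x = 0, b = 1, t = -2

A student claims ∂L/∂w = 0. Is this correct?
Correct

y = (-2)(0) + 1 = 1
∂L/∂y = 2(y - t) = 2(1 - -2) = 6
∂y/∂w = x = 0
∂L/∂w = 6 × 0 = 0

Claimed value: 0
Correct: The correct gradient is 0.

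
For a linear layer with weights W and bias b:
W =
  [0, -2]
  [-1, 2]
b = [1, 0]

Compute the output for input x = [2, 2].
y = [-3, 2]

Wx = [0×2 + -2×2, -1×2 + 2×2]
   = [-4, 2]
y = Wx + b = [-4 + 1, 2 + 0] = [-3, 2]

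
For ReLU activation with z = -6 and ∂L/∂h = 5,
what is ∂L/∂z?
∂L/∂z = 0

h = ReLU(-6) = 0
Since z < 0: ∂h/∂z = 0
∂L/∂z = ∂L/∂h · ∂h/∂z = 5 × 0 = 0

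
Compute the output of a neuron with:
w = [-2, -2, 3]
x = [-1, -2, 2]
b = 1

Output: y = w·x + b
y = 13

y = (-2)(-1) + (-2)(-2) + (3)(2) + 1 = 13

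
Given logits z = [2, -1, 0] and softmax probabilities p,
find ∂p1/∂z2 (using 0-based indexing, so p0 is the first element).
∂p1/∂z2 = -0.004797

p = softmax(z) = [0.8438, 0.04201, 0.1142]
p1 = 0.04201, p2 = 0.1142

∂p1/∂z2 = -p1 × p2 = -0.04201 × 0.1142 = -0.004797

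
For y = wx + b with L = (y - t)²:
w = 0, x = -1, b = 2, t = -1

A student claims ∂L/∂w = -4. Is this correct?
Incorrect

y = (0)(-1) + 2 = 2
∂L/∂y = 2(y - t) = 2(2 - -1) = 6
∂y/∂w = x = -1
∂L/∂w = 6 × -1 = -6

Claimed value: -4
Incorrect: The correct gradient is -6.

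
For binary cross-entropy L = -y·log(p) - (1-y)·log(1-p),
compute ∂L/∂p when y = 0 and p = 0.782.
∂L/∂p = 4.587

∂L/∂p = -y/p + (1-y)/(1-p) = 0 + 1/0.218 = 4.587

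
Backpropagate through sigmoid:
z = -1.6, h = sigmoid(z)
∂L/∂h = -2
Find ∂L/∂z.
∂L/∂z = -0.2795

σ(-1.6) = 0.168
σ'(-1.6) = σ(-1.6)(1 - σ(-1.6)) = 0.168 × 0.832 = 0.1398
∂L/∂z = ∂L/∂h · σ'(z) = -2 × 0.1398 = -0.2795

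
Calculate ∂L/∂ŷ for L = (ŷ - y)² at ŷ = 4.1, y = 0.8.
∂L/∂ŷ = 6.6

∂L/∂ŷ = 2(ŷ - y) = 2(4.1 - 0.8) = 2(3.3) = 6.6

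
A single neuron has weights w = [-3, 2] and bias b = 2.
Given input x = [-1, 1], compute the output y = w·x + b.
y = 7

y = (-3)(-1) + (2)(1) + 2 = 7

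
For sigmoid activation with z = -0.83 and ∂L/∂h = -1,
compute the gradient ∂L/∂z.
∂L/∂z = -0.2114

σ(-0.83) = 0.3036
σ'(-0.83) = σ(-0.83)(1 - σ(-0.83)) = 0.3036 × 0.6964 = 0.2114
∂L/∂z = ∂L/∂h · σ'(z) = -1 × 0.2114 = -0.2114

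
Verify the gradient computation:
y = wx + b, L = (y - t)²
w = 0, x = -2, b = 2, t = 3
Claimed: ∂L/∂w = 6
Incorrect

y = (0)(-2) + 2 = 2
∂L/∂y = 2(y - t) = 2(2 - 3) = -2
∂y/∂w = x = -2
∂L/∂w = -2 × -2 = 4

Claimed value: 6
Incorrect: The correct gradient is 4.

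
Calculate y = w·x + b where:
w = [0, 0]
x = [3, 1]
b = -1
y = -1

y = (0)(3) + (0)(1) + -1 = -1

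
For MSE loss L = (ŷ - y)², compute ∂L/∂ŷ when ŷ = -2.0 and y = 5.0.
∂L/∂ŷ = -14.0

∂L/∂ŷ = 2(ŷ - y) = 2(-2.0 - 5.0) = 2(-7.0) = -14.0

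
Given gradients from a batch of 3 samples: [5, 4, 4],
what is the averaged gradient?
Average gradient = 4.333

Average = (1/3)(5 + 4 + 4) = 13/3 = 4.333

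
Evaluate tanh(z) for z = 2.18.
0.9748

tanh(2.18) = (e^(2.18) - e^(-2.18))/(e^(2.18) + e^(-2.18)) = 0.9748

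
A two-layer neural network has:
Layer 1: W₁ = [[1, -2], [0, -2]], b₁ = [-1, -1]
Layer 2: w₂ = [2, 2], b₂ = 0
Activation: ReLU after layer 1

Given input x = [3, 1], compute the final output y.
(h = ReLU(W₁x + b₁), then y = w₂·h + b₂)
y = 0

Layer 1 pre-activation: z₁ = [0, -3]
After ReLU: h = [0, 0]
Layer 2 output: y = 2×0 + 2×0 + 0 = 0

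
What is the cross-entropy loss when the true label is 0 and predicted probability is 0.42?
L = 0.5447

L = -0·log(0.42) - 1·log(0.58) = -log(0.58) = 0.5447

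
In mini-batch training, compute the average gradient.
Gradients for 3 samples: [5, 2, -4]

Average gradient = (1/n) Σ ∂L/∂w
Average gradient = 1

Average = (1/3)(5 + 2 + -4) = 3/3 = 1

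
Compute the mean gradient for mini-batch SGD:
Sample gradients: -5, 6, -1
Average gradient = 0

Average = (1/3)(-5 + 6 + -1) = 0/3 = 0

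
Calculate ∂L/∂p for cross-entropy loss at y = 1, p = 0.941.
∂L/∂p = -1.063

∂L/∂p = -y/p + (1-y)/(1-p) = -1/0.941 + 0 = -1.063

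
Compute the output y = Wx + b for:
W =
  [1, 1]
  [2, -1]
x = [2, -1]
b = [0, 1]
y = [1, 6]

Wx = [1×2 + 1×-1, 2×2 + -1×-1]
   = [1, 5]
y = Wx + b = [1 + 0, 5 + 1] = [1, 6]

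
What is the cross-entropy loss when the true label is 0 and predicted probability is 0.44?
L = 0.5798

L = -0·log(0.44) - 1·log(0.56) = -log(0.56) = 0.5798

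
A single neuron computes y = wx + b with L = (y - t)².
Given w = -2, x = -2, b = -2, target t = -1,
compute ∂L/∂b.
∂L/∂b = 6

y = wx + b = (-2)(-2) + -2 = 2
∂L/∂y = 2(y - t) = 2(2 - -1) = 6
∂y/∂b = 1
∂L/∂b = ∂L/∂y · ∂y/∂b = 6 × 1 = 6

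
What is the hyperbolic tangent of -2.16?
-0.9737

tanh(-2.16) = (e^(-2.16) - e^(2.16))/(e^(-2.16) + e^(2.16)) = -0.9737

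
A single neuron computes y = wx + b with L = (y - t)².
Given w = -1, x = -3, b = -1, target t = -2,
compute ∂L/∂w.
∂L/∂w = -24

y = wx + b = (-1)(-3) + -1 = 2
∂L/∂y = 2(y - t) = 2(2 - -2) = 8
∂y/∂w = x = -3
∂L/∂w = ∂L/∂y · ∂y/∂w = 8 × -3 = -24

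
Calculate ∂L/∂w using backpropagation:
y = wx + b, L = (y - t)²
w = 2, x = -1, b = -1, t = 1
∂L/∂w = 8

y = wx + b = (2)(-1) + -1 = -3
∂L/∂y = 2(y - t) = 2(-3 - 1) = -8
∂y/∂w = x = -1
∂L/∂w = ∂L/∂y · ∂y/∂w = -8 × -1 = 8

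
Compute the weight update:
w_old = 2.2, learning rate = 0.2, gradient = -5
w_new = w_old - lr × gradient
w_new = 3.2

w_new = w - η·∂L/∂w = 2.2 - 0.2×(-5) = 2.2 - (-1) = 3.2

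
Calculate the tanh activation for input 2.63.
0.9897

tanh(2.63) = (e^(2.63) - e^(-2.63))/(e^(2.63) + e^(-2.63)) = 0.9897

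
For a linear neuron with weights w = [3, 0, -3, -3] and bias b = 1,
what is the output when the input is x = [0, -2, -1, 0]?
y = 4

y = (3)(0) + (0)(-2) + (-3)(-1) + (-3)(0) + 1 = 4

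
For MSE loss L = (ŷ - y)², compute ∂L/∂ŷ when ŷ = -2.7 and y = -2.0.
∂L/∂ŷ = -1.4

∂L/∂ŷ = 2(ŷ - y) = 2(-2.7 - -2.0) = 2(-0.7) = -1.4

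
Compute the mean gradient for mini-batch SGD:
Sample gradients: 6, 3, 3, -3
Average gradient = 2.25

Average = (1/4)(6 + 3 + 3 + -3) = 9/4 = 2.25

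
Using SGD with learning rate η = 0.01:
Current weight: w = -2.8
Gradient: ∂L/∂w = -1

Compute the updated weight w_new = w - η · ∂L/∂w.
w_new = -2.79

w_new = w - η·∂L/∂w = -2.8 - 0.01×(-1) = -2.8 - (-0.01) = -2.79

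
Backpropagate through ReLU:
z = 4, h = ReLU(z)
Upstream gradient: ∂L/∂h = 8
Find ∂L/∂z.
∂L/∂z = 8

h = ReLU(4) = 4
Since z > 0: ∂h/∂z = 1
∂L/∂z = ∂L/∂h · ∂h/∂z = 8 × 1 = 8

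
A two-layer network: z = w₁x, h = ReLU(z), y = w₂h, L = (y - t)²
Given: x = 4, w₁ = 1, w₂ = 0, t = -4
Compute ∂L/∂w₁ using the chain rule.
∂L/∂w₁ = 0

Forward pass:
z = w₁x = 1×4 = 4
h = ReLU(4) = 4
y = w₂h = 0×4 = 0

Backward pass:
∂L/∂y = 2(y - t) = 2(0 - -4) = 8
∂y/∂h = w₂ = 0
∂h/∂z = 1 (ReLU derivative)
∂z/∂w₁ = x = 4

∂L/∂w₁ = 8 × 0 × 1 × 4 = 0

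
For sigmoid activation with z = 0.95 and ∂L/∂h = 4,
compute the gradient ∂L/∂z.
∂L/∂z = 0.8044

σ(0.95) = 0.7211
σ'(0.95) = σ(0.95)(1 - σ(0.95)) = 0.7211 × 0.2789 = 0.2011
∂L/∂z = ∂L/∂h · σ'(z) = 4 × 0.2011 = 0.8044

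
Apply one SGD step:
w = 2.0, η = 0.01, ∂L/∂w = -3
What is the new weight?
w_new = 2.03

w_new = w - η·∂L/∂w = 2.0 - 0.01×(-3) = 2.0 - (-0.03) = 2.03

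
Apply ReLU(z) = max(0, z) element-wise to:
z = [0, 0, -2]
h = [0, 0, 0]

ReLU applied element-wise: max(0,0)=0, max(0,0)=0, max(0,-2)=0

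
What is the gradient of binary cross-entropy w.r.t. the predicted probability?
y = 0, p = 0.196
∂L/∂p = 1.244

∂L/∂p = -y/p + (1-y)/(1-p) = 0 + 1/0.804 = 1.244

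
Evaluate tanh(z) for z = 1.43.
0.8917

tanh(1.43) = (e^(1.43) - e^(-1.43))/(e^(1.43) + e^(-1.43)) = 0.8917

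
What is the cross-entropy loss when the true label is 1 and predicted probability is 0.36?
L = 1.022

L = -1·log(0.36) - 0·log(0.64) = -log(0.36) = 1.022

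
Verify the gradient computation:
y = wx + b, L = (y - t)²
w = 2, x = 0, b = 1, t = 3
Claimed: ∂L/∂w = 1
Incorrect

y = (2)(0) + 1 = 1
∂L/∂y = 2(y - t) = 2(1 - 3) = -4
∂y/∂w = x = 0
∂L/∂w = -4 × 0 = 0

Claimed value: 1
Incorrect: The correct gradient is 0.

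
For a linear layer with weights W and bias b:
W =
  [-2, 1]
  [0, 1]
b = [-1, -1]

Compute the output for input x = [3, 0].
y = [-7, -1]

Wx = [-2×3 + 1×0, 0×3 + 1×0]
   = [-6, 0]
y = Wx + b = [-6 + -1, 0 + -1] = [-7, -1]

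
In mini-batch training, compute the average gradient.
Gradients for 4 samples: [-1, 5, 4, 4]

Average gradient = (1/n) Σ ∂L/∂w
Average gradient = 3

Average = (1/4)(-1 + 5 + 4 + 4) = 12/4 = 3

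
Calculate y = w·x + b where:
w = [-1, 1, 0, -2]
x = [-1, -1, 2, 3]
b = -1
y = -7

y = (-1)(-1) + (1)(-1) + (0)(2) + (-2)(3) + -1 = -7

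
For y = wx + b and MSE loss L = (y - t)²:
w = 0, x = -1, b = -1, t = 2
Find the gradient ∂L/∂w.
∂L/∂w = 6

y = wx + b = (0)(-1) + -1 = -1
∂L/∂y = 2(y - t) = 2(-1 - 2) = -6
∂y/∂w = x = -1
∂L/∂w = ∂L/∂y · ∂y/∂w = -6 × -1 = 6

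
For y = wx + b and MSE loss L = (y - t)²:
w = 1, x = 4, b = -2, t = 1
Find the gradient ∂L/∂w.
∂L/∂w = 8

y = wx + b = (1)(4) + -2 = 2
∂L/∂y = 2(y - t) = 2(2 - 1) = 2
∂y/∂w = x = 4
∂L/∂w = ∂L/∂y · ∂y/∂w = 2 × 4 = 8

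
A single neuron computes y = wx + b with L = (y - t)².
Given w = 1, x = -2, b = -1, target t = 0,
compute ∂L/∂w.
∂L/∂w = 12

y = wx + b = (1)(-2) + -1 = -3
∂L/∂y = 2(y - t) = 2(-3 - 0) = -6
∂y/∂w = x = -2
∂L/∂w = ∂L/∂y · ∂y/∂w = -6 × -2 = 12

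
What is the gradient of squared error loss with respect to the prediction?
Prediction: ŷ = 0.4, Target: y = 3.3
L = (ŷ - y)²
∂L/∂ŷ = -5.8

∂L/∂ŷ = 2(ŷ - y) = 2(0.4 - 3.3) = 2(-2.9) = -5.8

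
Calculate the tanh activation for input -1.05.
-0.7818

tanh(-1.05) = (e^(-1.05) - e^(1.05))/(e^(-1.05) + e^(1.05)) = -0.7818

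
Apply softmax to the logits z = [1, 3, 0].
p = [0.1142, 0.8438, 0.042]

exp(z) = [2.718, 20.09, 1]
Sum = 23.8
p = [0.1142, 0.8438, 0.042]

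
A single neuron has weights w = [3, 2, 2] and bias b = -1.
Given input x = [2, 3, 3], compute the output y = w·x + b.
y = 17

y = (3)(2) + (2)(3) + (2)(3) + -1 = 17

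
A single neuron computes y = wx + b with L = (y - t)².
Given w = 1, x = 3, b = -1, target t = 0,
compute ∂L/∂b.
∂L/∂b = 4

y = wx + b = (1)(3) + -1 = 2
∂L/∂y = 2(y - t) = 2(2 - 0) = 4
∂y/∂b = 1
∂L/∂b = ∂L/∂y · ∂y/∂b = 4 × 1 = 4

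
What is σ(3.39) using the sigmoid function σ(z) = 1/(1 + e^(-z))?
0.9674

sigmoid(3.39) = 1/(1 + e^(-3.39)) = 1/(1 + 0.03371) = 0.9674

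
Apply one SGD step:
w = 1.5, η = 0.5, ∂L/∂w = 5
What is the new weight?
w_new = -1

w_new = w - η·∂L/∂w = 1.5 - 0.5×(5) = 1.5 - (2.5) = -1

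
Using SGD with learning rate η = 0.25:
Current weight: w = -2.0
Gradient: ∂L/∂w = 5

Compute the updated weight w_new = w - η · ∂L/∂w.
w_new = -3.25

w_new = w - η·∂L/∂w = -2.0 - 0.25×(5) = -2.0 - (1.25) = -3.25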